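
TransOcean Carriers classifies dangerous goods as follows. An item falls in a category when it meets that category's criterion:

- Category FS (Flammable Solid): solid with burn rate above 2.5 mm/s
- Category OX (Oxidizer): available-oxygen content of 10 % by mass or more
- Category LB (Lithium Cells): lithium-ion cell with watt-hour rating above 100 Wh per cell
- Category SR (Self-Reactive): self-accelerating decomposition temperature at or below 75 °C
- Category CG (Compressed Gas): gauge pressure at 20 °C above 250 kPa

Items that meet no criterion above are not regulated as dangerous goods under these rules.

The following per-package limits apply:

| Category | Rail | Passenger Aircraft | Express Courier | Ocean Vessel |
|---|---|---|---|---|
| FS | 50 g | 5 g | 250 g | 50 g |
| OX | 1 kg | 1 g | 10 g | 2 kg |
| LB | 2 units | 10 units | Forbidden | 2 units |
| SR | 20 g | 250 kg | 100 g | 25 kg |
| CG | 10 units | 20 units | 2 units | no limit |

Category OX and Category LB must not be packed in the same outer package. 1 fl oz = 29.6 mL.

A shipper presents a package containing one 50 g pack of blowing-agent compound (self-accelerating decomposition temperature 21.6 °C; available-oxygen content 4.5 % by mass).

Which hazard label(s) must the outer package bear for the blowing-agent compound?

Self-accelerating decomposition temperature 21.6 °C meets the Category SR criterion (Self-Reactive), so the blowing-agent compound is Category SR.
Only the Category SR label is required.

Category SR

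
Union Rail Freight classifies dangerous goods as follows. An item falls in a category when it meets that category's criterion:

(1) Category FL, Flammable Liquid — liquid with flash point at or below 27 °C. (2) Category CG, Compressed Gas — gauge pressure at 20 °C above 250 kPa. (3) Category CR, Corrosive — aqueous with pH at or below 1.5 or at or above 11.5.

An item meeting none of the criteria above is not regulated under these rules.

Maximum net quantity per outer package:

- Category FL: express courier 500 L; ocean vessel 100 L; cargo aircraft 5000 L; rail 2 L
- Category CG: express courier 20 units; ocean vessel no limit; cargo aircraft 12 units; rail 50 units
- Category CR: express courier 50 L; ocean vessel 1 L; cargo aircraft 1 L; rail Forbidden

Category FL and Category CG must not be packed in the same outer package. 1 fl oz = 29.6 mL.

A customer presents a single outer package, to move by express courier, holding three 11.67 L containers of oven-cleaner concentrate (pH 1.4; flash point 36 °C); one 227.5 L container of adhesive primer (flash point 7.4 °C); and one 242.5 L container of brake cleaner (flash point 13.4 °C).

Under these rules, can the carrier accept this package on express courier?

The oven-cleaner concentrate has pH 1.4, which is ≤ 1.5, so it is Category CR (Corrosive).
The adhesive primer has flash point 7.4 °C, which is ≤ 27 °C, so it is Category FL (Flammable Liquid).
Brake cleaner: flash point 13.4 °C ≤ 27 °C → Category FL (Flammable Liquid).
Category FL net quantity: 227.5 L + 242.5 L = 470 L.
470 L is within the express courier limit of 500 L for Category FL.
Category CR quantity: three 11.67 L containers = 35.01 L.
35.01 L ≤ 50 L (express courier limit, Category CR) — within limit.
The segregation rule (Category FL with Category CG) does not apply to Category FL with Category CR.
Every hazard category is within its express courier limit and no segregation rule is violated.

Yes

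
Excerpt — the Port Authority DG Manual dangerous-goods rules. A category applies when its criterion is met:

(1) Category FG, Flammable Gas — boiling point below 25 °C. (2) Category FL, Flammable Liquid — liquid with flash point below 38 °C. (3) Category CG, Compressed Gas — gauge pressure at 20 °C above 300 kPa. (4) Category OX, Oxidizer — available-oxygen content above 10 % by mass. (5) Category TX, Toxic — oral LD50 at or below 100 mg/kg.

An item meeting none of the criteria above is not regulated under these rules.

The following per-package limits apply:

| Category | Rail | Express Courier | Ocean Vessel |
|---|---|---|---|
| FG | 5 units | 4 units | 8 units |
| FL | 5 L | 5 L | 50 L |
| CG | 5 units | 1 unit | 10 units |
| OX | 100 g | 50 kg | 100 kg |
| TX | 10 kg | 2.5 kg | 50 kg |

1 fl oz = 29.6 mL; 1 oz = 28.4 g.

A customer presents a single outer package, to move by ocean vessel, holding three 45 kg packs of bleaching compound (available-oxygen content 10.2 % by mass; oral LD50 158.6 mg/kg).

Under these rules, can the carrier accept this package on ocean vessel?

No

Available-oxygen content 10.2 % by mass meets the Category OX criterion (Oxidizer), so the bleaching compound is Category OX.
Category OX quantity: three 45 kg packs = 135 kg.
That exceeds the Category OX ocean vessel limit of 100 kg.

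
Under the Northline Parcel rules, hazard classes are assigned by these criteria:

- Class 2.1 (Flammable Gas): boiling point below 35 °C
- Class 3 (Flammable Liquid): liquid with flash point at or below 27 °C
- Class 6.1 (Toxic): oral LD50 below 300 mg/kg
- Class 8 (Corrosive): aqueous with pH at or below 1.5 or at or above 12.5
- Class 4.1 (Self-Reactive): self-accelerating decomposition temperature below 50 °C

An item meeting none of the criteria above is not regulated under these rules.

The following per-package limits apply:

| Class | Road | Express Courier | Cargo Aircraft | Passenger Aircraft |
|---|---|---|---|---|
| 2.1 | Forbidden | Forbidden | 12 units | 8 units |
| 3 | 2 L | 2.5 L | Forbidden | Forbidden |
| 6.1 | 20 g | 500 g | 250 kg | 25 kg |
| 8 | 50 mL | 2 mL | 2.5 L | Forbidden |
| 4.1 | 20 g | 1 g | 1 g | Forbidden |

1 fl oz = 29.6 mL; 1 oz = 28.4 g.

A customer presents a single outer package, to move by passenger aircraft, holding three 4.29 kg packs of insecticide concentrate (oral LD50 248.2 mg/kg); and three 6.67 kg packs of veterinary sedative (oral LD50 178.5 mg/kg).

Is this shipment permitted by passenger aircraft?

No

With oral LD50 248.2 mg/kg (< 300 mg/kg), the insecticide concentrate falls in Class 6.1.
Oral LD50 178.5 mg/kg meets the Class 6.1 criterion (Toxic), so the veterinary sedative is Class 6.1.
Class 6.1 net quantity: (three 4.29 kg packs = 12.87 kg) + (three 6.67 kg packs = 20.01 kg) = 32.88 kg.
32.88 kg > 25 kg (passenger aircraft limit, Class 6.1) — over the limit.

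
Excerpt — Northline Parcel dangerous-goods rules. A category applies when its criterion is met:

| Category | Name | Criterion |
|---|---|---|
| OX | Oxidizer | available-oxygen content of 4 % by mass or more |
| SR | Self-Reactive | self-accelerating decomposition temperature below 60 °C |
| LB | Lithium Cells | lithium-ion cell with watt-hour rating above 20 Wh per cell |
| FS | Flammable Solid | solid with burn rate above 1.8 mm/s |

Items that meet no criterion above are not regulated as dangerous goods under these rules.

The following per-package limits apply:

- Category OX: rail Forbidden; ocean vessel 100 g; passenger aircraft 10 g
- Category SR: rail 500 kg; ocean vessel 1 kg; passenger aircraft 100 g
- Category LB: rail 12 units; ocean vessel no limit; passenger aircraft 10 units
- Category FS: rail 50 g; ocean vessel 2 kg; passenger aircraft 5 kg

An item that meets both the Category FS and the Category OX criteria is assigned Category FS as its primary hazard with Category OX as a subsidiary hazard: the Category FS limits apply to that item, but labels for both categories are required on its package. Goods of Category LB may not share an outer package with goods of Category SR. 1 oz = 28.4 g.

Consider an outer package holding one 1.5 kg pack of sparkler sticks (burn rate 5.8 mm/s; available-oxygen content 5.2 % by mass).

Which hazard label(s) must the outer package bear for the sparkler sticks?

Category FS and OX

Sparkler sticks: burn rate 5.8 mm/s > 1.8 mm/s → Category FS (Flammable Solid).
Sparkler sticks: available-oxygen content 5.2 % by mass ≥ 4 % by mass → Category OX (Oxidizer).
By the precedence rule Category FS is primary and Category OX is subsidiary, and that rule requires both labels on the package.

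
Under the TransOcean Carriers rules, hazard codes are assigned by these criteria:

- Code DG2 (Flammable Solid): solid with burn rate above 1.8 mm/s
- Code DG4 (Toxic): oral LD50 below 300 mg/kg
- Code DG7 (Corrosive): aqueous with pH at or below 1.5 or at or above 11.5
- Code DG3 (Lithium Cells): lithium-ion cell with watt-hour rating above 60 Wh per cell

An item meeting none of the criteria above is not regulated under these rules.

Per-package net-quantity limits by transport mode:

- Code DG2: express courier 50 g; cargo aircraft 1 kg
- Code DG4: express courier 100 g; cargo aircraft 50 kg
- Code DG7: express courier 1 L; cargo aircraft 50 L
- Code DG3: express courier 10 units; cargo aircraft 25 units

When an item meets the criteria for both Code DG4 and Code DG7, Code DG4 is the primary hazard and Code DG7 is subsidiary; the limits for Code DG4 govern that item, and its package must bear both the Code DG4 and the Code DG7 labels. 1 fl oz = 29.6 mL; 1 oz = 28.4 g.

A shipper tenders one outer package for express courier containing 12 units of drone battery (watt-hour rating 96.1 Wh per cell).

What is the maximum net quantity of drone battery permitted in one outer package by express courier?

10 units

Drone battery: watt-hour rating 96.1 Wh per cell > 60 Wh per cell → Code DG3 (Lithium Cells).
The express courier limit for Code DG3 is 10 units.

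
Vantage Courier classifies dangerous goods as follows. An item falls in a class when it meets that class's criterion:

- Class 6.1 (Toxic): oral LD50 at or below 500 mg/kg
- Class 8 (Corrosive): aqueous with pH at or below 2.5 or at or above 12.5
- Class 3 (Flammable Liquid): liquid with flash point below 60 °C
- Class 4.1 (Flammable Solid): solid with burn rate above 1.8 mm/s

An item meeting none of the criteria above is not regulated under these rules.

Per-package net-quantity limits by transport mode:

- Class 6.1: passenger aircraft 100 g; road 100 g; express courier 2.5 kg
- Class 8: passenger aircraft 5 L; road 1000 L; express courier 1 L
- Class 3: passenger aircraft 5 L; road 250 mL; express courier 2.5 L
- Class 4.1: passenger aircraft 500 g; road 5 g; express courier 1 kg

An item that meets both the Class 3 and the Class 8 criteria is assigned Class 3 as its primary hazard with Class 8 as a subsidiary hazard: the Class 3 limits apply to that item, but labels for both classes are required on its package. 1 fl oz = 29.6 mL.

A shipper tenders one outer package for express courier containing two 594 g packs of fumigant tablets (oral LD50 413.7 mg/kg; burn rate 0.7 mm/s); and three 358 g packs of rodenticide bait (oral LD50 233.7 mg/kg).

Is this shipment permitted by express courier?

Fumigant tablets: oral LD50 413.7 mg/kg ≤ 500 mg/kg → Class 6.1 (Toxic).
The rodenticide bait has oral LD50 233.7 mg/kg, which is ≤ 500 mg/kg, so it is Class 6.1 (Toxic).
Class 6.1 net quantity: (two 594 g packs = 1.188 kg) + (three 358 g packs = 1.074 kg) = 2.262 kg.
That is within the Class 6.1 express courier limit of 2.5 kg.

Yes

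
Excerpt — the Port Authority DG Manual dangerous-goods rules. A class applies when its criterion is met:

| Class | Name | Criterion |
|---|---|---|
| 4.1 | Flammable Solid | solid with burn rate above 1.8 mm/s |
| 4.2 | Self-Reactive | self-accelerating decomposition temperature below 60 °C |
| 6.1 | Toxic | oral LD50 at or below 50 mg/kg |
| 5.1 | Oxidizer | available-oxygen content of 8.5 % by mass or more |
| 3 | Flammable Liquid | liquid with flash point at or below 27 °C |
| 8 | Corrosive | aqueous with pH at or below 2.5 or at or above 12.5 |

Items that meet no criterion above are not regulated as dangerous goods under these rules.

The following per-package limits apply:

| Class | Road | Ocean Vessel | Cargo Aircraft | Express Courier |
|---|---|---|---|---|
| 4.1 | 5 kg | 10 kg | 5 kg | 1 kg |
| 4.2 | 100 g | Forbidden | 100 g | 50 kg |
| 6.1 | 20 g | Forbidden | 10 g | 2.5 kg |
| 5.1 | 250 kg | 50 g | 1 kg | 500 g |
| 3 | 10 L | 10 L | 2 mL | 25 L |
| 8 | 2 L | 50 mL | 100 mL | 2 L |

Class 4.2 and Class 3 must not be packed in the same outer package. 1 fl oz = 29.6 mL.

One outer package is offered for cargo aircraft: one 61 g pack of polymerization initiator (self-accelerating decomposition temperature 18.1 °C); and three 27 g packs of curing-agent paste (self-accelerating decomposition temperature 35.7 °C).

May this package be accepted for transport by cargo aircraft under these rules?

Self-accelerating decomposition temperature 18.1 °C meets the Class 4.2 criterion (Self-Reactive), so the polymerization initiator is Class 4.2.
Curing-agent paste: self-accelerating decomposition temperature 35.7 °C < 60 °C → Class 4.2 (Self-Reactive).
Total Class 4.2: 61 g + (three 27 g packs = 81 g) = 142 g.
142 g > 100 g (cargo aircraft limit, Class 4.2) — over the limit.

No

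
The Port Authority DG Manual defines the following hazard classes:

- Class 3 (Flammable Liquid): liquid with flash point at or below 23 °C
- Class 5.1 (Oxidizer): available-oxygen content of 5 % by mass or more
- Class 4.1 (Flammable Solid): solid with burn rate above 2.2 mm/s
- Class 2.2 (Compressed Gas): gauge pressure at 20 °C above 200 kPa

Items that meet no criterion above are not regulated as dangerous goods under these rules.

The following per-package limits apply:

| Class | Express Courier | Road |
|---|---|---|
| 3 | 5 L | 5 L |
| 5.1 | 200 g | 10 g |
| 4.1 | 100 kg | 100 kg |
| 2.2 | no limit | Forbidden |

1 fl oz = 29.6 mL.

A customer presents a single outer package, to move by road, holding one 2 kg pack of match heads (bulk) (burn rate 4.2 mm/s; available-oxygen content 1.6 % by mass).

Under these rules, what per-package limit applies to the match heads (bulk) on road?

Match heads (bulk): burn rate 4.2 mm/s > 2.2 mm/s → Class 4.1 (Flammable Solid).
The road limit for Class 4.1 is 100 kg.

100 kg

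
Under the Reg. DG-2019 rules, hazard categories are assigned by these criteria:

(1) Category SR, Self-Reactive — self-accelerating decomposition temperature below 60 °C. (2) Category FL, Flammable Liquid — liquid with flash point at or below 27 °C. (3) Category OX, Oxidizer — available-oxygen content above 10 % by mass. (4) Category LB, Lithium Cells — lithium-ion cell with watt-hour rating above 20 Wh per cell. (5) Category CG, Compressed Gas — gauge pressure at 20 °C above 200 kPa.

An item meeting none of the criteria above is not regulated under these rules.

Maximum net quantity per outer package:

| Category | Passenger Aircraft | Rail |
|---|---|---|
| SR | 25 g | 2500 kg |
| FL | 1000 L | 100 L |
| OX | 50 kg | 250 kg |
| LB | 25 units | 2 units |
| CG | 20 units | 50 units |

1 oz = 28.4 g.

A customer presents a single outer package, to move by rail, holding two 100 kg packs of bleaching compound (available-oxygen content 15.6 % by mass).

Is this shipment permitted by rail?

Yes

Bleaching compound: available-oxygen content 15.6 % by mass > 10 % by mass → Category OX (Oxidizer).
Category OX quantity: two 100 kg packs = 200 kg.
That is within the Category OX rail limit of 250 kg.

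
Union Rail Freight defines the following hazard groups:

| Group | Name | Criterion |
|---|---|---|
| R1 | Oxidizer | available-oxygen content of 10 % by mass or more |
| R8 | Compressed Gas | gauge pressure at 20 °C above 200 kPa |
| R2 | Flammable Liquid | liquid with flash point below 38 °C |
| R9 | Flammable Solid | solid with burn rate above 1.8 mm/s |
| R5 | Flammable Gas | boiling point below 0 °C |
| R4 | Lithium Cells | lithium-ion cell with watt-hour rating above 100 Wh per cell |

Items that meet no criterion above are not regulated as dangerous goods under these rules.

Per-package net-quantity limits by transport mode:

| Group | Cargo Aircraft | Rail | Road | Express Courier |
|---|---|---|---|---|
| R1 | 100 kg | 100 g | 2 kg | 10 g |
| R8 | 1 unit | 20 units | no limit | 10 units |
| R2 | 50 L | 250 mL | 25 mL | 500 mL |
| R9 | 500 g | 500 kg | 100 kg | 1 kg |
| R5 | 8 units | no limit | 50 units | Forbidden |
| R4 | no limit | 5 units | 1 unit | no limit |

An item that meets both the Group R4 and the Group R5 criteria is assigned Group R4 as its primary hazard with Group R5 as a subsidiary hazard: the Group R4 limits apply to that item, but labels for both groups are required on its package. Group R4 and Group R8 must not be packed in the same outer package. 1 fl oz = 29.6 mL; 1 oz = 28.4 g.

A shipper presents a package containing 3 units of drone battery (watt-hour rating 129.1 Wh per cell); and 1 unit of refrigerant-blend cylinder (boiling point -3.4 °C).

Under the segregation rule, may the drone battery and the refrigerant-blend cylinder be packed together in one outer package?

The drone battery has watt-hour rating 129.1 Wh per cell, which is > 100 Wh per cell, so it is Group R4 (Lithium Cells).
Boiling point -3.4 °C meets the Group R5 criterion (Flammable Gas), so the refrigerant-blend cylinder is Group R5.
No segregation rule bars Group R4 with Group R5.

Yes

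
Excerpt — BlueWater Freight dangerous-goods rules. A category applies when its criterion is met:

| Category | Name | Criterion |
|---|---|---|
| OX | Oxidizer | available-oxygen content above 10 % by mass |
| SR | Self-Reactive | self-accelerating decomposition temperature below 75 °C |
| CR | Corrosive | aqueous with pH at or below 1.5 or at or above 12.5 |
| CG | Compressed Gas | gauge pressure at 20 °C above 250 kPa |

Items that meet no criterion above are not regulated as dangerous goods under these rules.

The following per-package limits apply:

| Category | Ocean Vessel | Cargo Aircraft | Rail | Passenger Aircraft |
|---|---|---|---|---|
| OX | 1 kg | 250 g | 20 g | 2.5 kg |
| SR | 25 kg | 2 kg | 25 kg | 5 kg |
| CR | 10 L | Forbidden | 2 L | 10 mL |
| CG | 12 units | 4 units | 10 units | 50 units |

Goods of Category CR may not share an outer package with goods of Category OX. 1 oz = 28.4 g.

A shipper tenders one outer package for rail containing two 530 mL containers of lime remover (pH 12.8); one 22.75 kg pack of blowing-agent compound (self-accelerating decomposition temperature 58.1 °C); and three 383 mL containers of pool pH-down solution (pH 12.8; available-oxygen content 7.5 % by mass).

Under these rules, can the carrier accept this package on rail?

No

Lime remover: pH 12.8 ≥ 12.5 → Category CR (Corrosive).
Self-accelerating decomposition temperature 58.1 °C meets the Category SR criterion (Self-Reactive), so the blowing-agent compound is Category SR.
With pH 12.8 (≥ 12.5), the pool pH-down solution falls in Category CR.
Category SR quantity: 22.75 kg.
22.75 kg ≤ 25 kg (rail limit, Category SR) — within limit.
Category CR net quantity: (two 530 mL containers = 1.06 L) + (three 383 mL containers = 1.149 L) = 2.209 L.
2.209 L exceeds the rail limit of 2 L for Category CR.
The segregation rule (Category CR with Category OX) does not apply to Category SR with Category CR.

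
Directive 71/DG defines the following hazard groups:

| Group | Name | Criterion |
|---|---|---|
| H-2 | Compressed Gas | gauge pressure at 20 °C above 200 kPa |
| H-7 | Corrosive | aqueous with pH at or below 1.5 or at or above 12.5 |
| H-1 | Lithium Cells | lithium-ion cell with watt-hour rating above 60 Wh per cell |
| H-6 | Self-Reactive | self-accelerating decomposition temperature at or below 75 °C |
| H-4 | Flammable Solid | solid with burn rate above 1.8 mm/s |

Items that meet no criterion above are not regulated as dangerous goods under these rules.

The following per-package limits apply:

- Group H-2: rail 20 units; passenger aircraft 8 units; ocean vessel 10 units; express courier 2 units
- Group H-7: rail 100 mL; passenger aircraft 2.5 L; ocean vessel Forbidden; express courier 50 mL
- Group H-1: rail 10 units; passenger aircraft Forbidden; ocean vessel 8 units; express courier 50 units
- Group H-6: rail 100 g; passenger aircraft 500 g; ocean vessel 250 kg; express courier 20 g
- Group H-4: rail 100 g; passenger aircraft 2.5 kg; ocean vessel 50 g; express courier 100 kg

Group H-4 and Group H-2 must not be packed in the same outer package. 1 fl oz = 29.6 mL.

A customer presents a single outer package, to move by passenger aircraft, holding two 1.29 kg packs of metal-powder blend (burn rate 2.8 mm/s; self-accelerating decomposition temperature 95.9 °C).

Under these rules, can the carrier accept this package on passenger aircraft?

Burn rate 2.8 mm/s meets the Group H-4 criterion (Flammable Solid), so the metal-powder blend is Group H-4.
Group H-4 quantity: two 1.29 kg packs = 2.58 kg.
2.58 kg > 2.5 kg (passenger aircraft limit, Group H-4) — over the limit.

No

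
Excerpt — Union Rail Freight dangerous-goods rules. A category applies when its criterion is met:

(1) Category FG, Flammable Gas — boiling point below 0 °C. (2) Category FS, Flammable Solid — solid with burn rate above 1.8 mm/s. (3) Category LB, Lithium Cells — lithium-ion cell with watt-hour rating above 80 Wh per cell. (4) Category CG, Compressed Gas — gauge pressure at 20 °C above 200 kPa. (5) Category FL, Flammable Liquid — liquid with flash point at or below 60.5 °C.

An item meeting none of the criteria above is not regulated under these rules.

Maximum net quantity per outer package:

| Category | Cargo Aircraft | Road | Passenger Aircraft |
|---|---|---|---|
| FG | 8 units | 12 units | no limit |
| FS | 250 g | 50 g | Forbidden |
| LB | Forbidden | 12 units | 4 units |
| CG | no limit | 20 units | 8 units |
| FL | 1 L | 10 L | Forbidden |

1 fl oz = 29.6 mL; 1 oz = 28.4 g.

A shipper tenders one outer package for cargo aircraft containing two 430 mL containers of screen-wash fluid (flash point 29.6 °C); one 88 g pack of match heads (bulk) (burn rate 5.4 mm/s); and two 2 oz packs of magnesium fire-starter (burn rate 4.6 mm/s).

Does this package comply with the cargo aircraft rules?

With flash point 29.6 °C (≤ 60.5 °C), the screen-wash fluid falls in Category FL.
The match heads (bulk) have burn rate 5.4 mm/s, which is > 1.8 mm/s, so they are Category FS (Flammable Solid).
The magnesium fire-starter has burn rate 4.6 mm/s, which is > 1.8 mm/s, so it is Category FS (Flammable Solid).
Total Category FS: 88 g + (two 2 oz packs = 113.6 g) = 201.6 g.
That is within the Category FS cargo aircraft limit of 250 g.
Category FL quantity: two 430 mL containers = 860 mL.
That is within the Category FL cargo aircraft limit of 1 L.
Every hazard category is within its cargo aircraft limit and no segregation rule is violated.

Yes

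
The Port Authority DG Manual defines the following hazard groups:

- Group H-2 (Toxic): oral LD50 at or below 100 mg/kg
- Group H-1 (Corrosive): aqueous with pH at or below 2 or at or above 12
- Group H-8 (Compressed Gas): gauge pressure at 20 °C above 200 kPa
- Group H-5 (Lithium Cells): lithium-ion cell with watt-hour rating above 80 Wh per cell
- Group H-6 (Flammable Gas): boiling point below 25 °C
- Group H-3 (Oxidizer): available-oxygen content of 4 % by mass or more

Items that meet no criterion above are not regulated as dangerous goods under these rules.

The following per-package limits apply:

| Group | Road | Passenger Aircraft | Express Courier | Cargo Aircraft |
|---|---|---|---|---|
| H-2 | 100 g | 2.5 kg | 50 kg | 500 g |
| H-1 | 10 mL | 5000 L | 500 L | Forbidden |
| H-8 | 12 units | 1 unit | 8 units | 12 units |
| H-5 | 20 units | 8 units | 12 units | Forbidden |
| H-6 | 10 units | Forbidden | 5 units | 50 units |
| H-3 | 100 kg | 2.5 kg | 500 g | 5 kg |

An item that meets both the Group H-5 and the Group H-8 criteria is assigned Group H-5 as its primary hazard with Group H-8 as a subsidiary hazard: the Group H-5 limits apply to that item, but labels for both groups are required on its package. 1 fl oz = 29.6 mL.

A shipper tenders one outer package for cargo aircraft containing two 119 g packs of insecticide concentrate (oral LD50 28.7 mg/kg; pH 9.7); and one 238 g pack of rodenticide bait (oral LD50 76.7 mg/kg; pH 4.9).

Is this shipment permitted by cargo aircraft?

Yes

Insecticide concentrate: oral LD50 28.7 mg/kg ≤ 100 mg/kg → Group H-2 (Toxic).
With oral LD50 76.7 mg/kg (≤ 100 mg/kg), the rodenticide bait falls in Group H-2.
Group H-2 net quantity: (two 119 g packs = 238 g) + 238 g = 476 g.
476 g is within the cargo aircraft limit of 500 g for Group H-2.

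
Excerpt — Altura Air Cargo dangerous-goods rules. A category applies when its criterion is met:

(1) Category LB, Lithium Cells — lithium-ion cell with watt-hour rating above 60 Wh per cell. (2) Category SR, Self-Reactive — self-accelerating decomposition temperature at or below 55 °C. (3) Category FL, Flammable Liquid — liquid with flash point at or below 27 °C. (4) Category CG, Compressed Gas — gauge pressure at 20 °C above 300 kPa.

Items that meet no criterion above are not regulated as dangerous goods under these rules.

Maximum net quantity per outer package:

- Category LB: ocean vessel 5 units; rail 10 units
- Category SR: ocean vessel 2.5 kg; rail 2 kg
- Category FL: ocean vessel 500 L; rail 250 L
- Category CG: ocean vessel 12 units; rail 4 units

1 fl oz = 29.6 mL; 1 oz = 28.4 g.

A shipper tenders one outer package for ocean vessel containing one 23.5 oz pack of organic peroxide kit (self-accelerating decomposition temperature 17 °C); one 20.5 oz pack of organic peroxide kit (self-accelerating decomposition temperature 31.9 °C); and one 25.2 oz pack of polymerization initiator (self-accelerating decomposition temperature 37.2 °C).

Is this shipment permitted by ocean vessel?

The organic peroxide kit has self-accelerating decomposition temperature 17 °C, which is ≤ 55 °C, so it is Category SR (Self-Reactive).
With self-accelerating decomposition temperature 31.9 °C (≤ 55 °C), the organic peroxide kit falls in Category SR.
Self-accelerating decomposition temperature 37.2 °C meets the Category SR criterion (Self-Reactive), so the polymerization initiator is Category SR.
Category SR net quantity: (one 23.5 oz pack = 667.4 g) + (one 20.5 oz pack = 582.2 g) + (one 25.2 oz pack = 715.68 g) = 1965.28 g.
1965.28 g ≤ 2.5 kg (ocean vessel limit, Category SR) — within limit.

Yes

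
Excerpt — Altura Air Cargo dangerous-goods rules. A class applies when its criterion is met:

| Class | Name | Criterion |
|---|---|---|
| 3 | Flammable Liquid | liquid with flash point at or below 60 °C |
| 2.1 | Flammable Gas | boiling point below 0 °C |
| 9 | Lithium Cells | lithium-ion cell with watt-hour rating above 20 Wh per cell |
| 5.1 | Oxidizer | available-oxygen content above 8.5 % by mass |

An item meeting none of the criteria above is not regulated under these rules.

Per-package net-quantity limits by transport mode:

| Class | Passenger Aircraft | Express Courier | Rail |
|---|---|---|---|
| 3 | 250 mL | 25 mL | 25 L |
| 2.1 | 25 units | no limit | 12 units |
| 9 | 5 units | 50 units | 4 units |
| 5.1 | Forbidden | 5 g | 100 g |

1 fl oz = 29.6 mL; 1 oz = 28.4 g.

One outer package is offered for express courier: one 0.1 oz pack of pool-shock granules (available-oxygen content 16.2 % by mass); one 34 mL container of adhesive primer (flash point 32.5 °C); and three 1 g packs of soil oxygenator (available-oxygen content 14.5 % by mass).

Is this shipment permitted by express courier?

The pool-shock granules have available-oxygen content 16.2 % by mass, which is > 8.5 % by mass, so they are Class 5.1 (Oxidizer).
Adhesive primer: flash point 32.5 °C ≤ 60 °C → Class 3 (Flammable Liquid).
Available-oxygen content 14.5 % by mass meets the Class 5.1 criterion (Oxidizer), so the soil oxygenator is Class 5.1.
Total Class 5.1: (one 0.1 oz pack = 2.84 g) + (three 1 g packs = 3 g) = 5.84 g.
That exceeds the Class 5.1 express courier limit of 5 g.
Class 3 quantity: 34 mL.
34 mL exceeds the express courier limit of 25 mL for Class 3.

No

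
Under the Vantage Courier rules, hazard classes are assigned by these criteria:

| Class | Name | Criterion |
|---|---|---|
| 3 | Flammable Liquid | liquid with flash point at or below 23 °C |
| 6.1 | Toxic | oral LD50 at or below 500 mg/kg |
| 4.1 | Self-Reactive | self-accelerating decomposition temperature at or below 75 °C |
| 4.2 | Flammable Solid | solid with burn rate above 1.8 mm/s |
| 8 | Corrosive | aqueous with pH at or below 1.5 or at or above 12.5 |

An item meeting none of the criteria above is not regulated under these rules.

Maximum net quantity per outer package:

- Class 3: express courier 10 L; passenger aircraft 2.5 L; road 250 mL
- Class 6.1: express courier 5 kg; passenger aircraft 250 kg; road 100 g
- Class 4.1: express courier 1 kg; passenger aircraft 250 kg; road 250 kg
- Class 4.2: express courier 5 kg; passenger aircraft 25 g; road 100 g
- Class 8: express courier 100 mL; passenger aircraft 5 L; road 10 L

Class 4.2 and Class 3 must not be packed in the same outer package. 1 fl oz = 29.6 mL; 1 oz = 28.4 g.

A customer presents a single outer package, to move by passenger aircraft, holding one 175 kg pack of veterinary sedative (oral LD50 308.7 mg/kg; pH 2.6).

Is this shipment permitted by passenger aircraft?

Yes

With oral LD50 308.7 mg/kg (≤ 500 mg/kg), the veterinary sedative falls in Class 6.1.
Class 6.1 quantity: 175 kg.
175 kg is within the passenger aircraft limit of 250 kg for Class 6.1.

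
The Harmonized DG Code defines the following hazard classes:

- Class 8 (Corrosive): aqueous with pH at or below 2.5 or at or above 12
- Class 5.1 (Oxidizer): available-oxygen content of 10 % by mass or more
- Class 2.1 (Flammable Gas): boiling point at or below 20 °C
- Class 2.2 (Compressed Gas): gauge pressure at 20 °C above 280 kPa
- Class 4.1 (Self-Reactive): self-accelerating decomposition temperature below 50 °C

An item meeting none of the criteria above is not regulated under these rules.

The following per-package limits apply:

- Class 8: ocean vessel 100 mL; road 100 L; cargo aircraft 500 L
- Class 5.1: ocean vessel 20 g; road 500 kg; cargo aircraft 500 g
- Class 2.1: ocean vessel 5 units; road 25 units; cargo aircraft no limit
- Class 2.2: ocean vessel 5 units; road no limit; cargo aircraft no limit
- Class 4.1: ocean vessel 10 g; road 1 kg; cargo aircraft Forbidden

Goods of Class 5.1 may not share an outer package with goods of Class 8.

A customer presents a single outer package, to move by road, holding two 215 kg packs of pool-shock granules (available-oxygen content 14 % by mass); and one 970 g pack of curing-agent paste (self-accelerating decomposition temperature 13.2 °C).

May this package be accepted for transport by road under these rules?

With available-oxygen content 14 % by mass (≥ 10 % by mass), the pool-shock granules fall in Class 5.1.
With self-accelerating decomposition temperature 13.2 °C (< 50 °C), the curing-agent paste falls in Class 4.1.
Class 5.1 quantity: two 215 kg packs = 430 kg.
430 kg is within the road limit of 500 kg for Class 5.1.
Class 4.1 quantity: 970 g.
970 g ≤ 1 kg (road limit, Class 4.1) — within limit.
The segregation rule (Class 5.1 with Class 8) does not apply to Class 5.1 with Class 4.1.
Every hazard class is within its road limit and no segregation rule is violated.

Yes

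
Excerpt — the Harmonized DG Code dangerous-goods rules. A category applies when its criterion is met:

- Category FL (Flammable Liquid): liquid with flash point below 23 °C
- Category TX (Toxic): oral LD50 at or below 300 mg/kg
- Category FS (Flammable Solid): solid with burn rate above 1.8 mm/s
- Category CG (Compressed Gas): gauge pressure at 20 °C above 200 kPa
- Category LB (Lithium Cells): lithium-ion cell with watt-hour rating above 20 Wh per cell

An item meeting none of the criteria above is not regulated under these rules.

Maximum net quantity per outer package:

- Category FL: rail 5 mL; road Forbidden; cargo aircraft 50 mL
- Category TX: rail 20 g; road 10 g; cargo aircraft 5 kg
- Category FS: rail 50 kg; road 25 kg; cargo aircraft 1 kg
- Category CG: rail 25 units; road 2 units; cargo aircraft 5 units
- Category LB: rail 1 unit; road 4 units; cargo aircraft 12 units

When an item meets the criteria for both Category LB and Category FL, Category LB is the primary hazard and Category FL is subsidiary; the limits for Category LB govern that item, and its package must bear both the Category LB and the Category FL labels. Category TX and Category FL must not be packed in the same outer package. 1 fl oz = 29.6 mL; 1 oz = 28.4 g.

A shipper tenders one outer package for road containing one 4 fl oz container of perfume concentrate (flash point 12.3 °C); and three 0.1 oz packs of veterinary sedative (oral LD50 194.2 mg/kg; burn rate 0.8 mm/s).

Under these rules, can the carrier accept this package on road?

Perfume concentrate: flash point 12.3 °C < 23 °C → Category FL (Flammable Liquid).
The veterinary sedative has oral LD50 194.2 mg/kg, which is ≤ 300 mg/kg, so it is Category TX (Toxic).
Category TX quantity: three 0.1 oz packs = 8.52 g.
8.52 g ≤ 10 g (road limit, Category TX) — within limit.
Category FL quantity: one 4 fl oz container = 118.4 mL.
Category FL is Forbidden by road.
Category TX and Category FL may not share an outer package.

No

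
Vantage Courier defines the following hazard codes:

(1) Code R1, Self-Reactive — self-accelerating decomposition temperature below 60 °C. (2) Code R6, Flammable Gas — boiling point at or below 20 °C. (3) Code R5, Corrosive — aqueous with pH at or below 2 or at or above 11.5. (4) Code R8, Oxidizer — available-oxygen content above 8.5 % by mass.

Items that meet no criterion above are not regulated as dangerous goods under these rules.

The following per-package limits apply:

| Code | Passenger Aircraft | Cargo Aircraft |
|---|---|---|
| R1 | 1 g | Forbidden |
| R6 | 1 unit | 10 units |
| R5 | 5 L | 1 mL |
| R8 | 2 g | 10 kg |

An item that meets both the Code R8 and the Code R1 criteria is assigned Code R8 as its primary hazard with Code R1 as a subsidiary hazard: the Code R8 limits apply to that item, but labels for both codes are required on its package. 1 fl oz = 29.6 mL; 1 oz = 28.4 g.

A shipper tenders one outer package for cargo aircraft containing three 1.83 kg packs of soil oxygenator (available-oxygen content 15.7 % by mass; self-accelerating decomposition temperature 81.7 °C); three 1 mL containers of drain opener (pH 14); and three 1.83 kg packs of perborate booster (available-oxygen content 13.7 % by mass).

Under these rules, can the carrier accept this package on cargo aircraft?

The soil oxygenator has available-oxygen content 15.7 % by mass, which is > 8.5 % by mass, so it is Code R8 (Oxidizer).
pH 14 meets the Code R5 criterion (Corrosive), so the drain opener is Code R5.
Perborate booster: available-oxygen content 13.7 % by mass > 8.5 % by mass → Code R8 (Oxidizer).
Total Code R8: (three 1.83 kg packs = 5.49 kg) + (three 1.83 kg packs = 5.49 kg) = 10.98 kg.
That exceeds the Code R8 cargo aircraft limit of 10 kg.
Code R5 quantity: three 1 mL containers = 3 mL.
3 mL > 1 mL (cargo aircraft limit, Code R5) — over the limit.

No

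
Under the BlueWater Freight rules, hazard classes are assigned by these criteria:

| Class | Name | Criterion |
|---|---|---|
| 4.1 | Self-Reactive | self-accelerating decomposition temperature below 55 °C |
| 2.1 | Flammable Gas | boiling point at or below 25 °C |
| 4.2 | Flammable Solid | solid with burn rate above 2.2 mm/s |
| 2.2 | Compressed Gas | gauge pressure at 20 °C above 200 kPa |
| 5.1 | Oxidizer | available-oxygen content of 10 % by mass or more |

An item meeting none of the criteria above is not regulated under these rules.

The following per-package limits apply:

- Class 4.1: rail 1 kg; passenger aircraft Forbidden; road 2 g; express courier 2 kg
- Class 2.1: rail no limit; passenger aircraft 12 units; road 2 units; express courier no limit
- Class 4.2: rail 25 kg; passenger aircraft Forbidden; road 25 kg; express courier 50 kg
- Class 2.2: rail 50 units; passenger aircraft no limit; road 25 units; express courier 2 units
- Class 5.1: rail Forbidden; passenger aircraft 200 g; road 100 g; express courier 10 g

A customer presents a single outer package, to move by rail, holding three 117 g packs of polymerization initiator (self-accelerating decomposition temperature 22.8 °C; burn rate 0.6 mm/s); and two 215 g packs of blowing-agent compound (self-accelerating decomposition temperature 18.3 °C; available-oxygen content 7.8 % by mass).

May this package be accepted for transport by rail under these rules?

Yes

Self-accelerating decomposition temperature 22.8 °C meets the Class 4.1 criterion (Self-Reactive), so the polymerization initiator is Class 4.1.
With self-accelerating decomposition temperature 18.3 °C (< 55 °C), the blowing-agent compound falls in Class 4.1.
Total Class 4.1: (three 117 g packs = 351 g) + (two 215 g packs = 430 g) = 781 g.
781 g ≤ 1 kg (rail limit, Class 4.1) — within limit.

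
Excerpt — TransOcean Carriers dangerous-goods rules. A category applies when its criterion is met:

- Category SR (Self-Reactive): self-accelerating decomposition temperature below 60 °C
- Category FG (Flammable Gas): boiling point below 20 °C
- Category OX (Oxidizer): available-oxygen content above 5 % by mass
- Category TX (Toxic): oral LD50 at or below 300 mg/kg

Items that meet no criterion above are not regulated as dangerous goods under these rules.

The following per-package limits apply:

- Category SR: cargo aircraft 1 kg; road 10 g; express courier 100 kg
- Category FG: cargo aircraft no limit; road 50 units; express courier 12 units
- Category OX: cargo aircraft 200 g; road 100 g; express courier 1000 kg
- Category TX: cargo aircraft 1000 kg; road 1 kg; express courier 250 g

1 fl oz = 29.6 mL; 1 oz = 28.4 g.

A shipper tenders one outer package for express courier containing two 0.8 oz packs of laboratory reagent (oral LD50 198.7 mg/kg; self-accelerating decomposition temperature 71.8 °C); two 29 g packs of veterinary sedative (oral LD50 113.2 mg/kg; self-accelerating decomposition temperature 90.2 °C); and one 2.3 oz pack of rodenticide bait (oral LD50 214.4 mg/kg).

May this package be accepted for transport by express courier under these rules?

Laboratory reagent: oral LD50 198.7 mg/kg ≤ 300 mg/kg → Category TX (Toxic).
Veterinary sedative: oral LD50 113.2 mg/kg ≤ 300 mg/kg → Category TX (Toxic).
With oral LD50 214.4 mg/kg (≤ 300 mg/kg), the rodenticide bait falls in Category TX.
Category TX net quantity: (two 0.8 oz packs = 45.44 g) + (two 29 g packs = 58 g) + (one 2.3 oz pack = 65.32 g) = 168.76 g.
168.76 g ≤ 250 g (express courier limit, Category TX) — within limit.

Yes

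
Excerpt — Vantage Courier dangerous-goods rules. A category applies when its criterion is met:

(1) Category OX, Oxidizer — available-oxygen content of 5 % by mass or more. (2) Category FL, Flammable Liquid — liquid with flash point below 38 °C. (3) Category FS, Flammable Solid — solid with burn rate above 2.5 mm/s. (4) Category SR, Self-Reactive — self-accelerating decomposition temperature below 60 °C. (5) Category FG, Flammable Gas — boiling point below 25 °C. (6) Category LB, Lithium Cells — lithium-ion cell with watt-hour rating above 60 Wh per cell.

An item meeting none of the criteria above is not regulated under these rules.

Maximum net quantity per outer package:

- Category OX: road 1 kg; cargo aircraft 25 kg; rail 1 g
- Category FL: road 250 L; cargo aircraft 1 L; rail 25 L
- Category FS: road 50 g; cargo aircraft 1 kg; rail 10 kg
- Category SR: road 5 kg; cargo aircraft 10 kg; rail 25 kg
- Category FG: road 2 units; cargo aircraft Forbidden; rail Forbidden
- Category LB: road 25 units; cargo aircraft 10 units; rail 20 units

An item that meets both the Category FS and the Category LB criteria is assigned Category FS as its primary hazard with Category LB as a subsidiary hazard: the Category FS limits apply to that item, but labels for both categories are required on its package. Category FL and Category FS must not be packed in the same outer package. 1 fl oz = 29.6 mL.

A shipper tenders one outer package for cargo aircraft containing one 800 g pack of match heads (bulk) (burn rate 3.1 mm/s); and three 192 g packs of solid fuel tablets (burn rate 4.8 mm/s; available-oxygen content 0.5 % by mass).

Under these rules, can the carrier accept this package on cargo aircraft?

No

With burn rate 3.1 mm/s (> 2.5 mm/s), the match heads (bulk) fall in Category FS.
Burn rate 4.8 mm/s meets the Category FS criterion (Flammable Solid), so the solid fuel tablets are Category FS.
Category FS net quantity: 800 g + (three 192 g packs = 576 g) = 1.376 kg.
That exceeds the Category FS cargo aircraft limit of 1 kg.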